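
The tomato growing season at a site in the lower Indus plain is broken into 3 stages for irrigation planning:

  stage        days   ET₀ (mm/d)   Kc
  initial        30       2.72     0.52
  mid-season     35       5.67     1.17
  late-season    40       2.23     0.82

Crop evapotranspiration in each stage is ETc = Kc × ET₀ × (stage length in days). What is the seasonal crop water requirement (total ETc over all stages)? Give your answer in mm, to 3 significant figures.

348 mm

initial: 0.52 × 2.72 × 30 = 42.43 mm
mid-season: 1.17 × 5.67 × 35 = 232.19 mm
late-season: 0.82 × 2.23 × 40 = 73.14 mm
Seasonal total = 347.76 mm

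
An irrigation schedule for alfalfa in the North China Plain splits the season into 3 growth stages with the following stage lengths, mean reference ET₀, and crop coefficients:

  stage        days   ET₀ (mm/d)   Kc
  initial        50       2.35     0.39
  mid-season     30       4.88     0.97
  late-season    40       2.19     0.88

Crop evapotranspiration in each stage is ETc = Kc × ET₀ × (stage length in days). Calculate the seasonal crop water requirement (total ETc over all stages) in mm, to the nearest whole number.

initial: 0.39 × 2.35 × 50 = 45.83 mm
mid-season: 0.97 × 4.88 × 30 = 142.01 mm
late-season: 0.88 × 2.19 × 40 = 77.09 mm
Seasonal total = 264.93 mm

265 mm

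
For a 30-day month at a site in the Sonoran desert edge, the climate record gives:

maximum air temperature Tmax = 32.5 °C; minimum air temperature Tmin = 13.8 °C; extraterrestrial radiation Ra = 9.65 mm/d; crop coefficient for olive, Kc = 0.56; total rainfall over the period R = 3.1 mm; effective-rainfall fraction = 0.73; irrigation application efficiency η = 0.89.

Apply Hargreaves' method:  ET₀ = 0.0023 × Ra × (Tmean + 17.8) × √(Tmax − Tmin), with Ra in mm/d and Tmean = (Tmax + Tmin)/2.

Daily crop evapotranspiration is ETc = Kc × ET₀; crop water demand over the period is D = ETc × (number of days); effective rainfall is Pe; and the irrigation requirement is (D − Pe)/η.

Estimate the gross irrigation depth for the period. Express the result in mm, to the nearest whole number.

72 mm

Tmean = (32.5 + 13.8)/2 = 23.15 °C
ET₀ = 0.0023 × 9.65 × (23.15 + 17.8) × √18.7 = 0.0023 × 9.65 × 40.95 × 4.3243 = 3.9303 mm/d
ETc = Kc × ET₀ = 0.56 × 3.9303 = 2.2010 mm/d
Crop demand D = ETc × 30 d = 2.2010 × 30 = 66.030 mm
Pe = 0.73 × 3.1 = 2.263 mm
D − Pe = 66.030 − 2.263 = 63.767 mm
Gross irrigation = 63.767 / 0.89 = 71.648 mm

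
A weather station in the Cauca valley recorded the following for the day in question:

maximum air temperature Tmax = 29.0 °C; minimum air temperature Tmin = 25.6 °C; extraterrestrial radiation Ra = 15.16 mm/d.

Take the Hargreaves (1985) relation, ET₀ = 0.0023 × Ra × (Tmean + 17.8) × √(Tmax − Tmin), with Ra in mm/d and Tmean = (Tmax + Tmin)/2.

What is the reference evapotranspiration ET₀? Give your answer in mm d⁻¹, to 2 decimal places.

Tmean = (29.0 + 25.6)/2 = 27.30 °C
ET₀ = 0.0023 × 15.16 × (27.30 + 17.8) × √3.4 = 0.0023 × 15.16 × 45.10 × 1.8439 = 2.8996 mm/d

2.90 mm d⁻¹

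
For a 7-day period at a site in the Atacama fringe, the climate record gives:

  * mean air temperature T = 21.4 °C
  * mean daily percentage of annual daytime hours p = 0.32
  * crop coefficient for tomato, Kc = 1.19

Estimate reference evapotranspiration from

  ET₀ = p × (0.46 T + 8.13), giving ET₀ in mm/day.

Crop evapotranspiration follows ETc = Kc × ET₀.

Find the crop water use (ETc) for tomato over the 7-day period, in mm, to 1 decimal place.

ET₀ = 0.32 × (0.46 × 21.4 + 8.13) = 0.32 × 17.974 = 5.7517 mm/d
ETc = Kc × ET₀ = 1.19 × 5.7517 = 6.8445 mm/d
Over 7 days: 6.8445 × 7 = 47.912 mm

47.9 mm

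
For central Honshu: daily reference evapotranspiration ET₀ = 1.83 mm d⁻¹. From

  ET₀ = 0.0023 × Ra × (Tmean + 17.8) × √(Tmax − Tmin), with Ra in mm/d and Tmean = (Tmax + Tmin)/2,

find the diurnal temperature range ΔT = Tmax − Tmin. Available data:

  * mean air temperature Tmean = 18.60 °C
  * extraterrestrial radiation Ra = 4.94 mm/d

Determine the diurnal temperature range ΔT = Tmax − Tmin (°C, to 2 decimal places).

√ΔT = ET₀ / [0.0023 × Ra × (Tmean+17.8)] = 1.83 / (0.0023 × 4.94 × 36.40) = 4.4248
ΔT = 4.4248² = 19.579 °C

19.58 °C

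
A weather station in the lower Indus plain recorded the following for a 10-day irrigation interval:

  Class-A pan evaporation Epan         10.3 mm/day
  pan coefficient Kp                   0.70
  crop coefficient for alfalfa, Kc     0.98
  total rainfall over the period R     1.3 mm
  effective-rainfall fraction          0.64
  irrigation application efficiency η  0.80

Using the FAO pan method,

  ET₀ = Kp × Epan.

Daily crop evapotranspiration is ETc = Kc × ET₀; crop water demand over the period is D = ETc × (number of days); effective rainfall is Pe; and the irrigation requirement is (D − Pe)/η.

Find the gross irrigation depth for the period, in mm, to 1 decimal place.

ET₀ = 0.70 × 10.3 = 7.2100 mm/d
ETc = Kc × ET₀ = 0.98 × 7.2100 = 7.0658 mm/d
Crop demand D = ETc × 10 d = 7.0658 × 10 = 70.658 mm
Pe = 0.64 × 1.3 = 0.832 mm
D − Pe = 70.658 − 0.832 = 69.826 mm
Gross irrigation = 69.826 / 0.80 = 87.283 mm

87.3 mm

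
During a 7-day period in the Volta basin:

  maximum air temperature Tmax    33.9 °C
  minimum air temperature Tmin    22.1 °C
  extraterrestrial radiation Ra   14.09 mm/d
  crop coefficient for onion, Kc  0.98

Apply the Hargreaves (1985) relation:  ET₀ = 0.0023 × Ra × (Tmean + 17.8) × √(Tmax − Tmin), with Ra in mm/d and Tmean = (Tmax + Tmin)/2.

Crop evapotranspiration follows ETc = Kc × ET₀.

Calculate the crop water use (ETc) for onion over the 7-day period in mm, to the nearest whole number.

35 mm

Tmean = (33.9 + 22.1)/2 = 28.00 °C
ET₀ = 0.0023 × 14.09 × (28.00 + 17.8) × √11.8 = 0.0023 × 14.09 × 45.80 × 3.4351 = 5.0985 mm/d
ETc = Kc × ET₀ = 0.98 × 5.0985 = 4.9965 mm/d
Over 7 days: 4.9965 × 7 = 34.976 mm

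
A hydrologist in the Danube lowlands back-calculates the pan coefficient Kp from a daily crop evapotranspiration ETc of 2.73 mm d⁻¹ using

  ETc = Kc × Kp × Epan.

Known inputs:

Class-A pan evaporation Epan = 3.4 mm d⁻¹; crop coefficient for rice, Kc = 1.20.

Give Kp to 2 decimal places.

ETc = Kc × Kp × Epan  ⇒  Kp = ETc / (Kc × Epan)
Kp = 2.73 / (1.20 × 3.4) = 2.73 / 4.080 = 0.6691

0.67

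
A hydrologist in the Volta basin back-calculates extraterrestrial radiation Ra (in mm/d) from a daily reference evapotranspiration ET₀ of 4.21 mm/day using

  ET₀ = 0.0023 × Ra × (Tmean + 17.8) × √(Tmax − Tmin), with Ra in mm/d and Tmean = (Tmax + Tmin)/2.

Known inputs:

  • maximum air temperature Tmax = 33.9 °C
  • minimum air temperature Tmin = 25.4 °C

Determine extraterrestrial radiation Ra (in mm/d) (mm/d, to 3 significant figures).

13.2 mm/d

Tmean = 29.65 °C; √ΔT = 2.9155
Ra = ET₀ / [0.0023 × (Tmean+17.8) × √ΔT] = 4.21 / (0.0023 × 47.45 × 2.9155) = 13.231 mm/d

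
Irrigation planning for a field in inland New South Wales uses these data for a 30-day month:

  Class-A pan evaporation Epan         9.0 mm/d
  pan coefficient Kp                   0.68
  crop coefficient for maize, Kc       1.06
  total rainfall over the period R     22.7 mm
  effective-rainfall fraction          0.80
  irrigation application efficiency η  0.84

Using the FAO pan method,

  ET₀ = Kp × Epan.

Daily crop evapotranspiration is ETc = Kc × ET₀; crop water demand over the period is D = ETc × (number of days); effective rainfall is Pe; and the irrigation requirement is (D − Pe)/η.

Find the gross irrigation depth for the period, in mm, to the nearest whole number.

ET₀ = 0.68 × 9.0 = 6.1200 mm/d
ETc = Kc × ET₀ = 1.06 × 6.1200 = 6.4872 mm/d
Crop demand D = ETc × 30 d = 6.4872 × 30 = 194.616 mm
Pe = 0.80 × 22.7 = 18.160 mm
D − Pe = 194.616 − 18.160 = 176.456 mm
Gross irrigation = 176.456 / 0.84 = 210.067 mm

210 mm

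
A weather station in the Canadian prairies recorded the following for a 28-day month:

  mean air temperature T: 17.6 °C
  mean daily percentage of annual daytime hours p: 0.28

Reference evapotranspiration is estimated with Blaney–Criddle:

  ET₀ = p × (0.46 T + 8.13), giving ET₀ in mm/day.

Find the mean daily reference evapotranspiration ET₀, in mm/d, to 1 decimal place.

4.5 mm/d

ET₀ = 0.28 × (0.46 × 17.6 + 8.13) = 0.28 × 16.226 = 4.5433 mm/d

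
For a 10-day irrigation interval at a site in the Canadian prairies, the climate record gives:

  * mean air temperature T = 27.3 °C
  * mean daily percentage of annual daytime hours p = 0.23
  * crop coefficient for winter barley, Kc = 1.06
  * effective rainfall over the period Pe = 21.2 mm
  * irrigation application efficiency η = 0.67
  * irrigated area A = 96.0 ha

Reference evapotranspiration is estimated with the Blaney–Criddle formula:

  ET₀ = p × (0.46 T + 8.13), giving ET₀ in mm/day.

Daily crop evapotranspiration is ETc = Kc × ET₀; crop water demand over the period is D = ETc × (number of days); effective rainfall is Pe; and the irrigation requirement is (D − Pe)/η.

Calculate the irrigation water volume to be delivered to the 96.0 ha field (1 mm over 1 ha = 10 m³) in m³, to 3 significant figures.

41900 m³

ET₀ = 0.23 × (0.46 × 27.3 + 8.13) = 0.23 × 20.688 = 4.7582 mm/d
ETc = Kc × ET₀ = 1.06 × 4.7582 = 5.0437 mm/d
Crop demand D = ETc × 10 d = 5.0437 × 10 = 50.437 mm
D − Pe = 50.437 − 21.2 = 29.237 mm
Gross irrigation = 29.237 / 0.67 = 43.637 mm
Volume = 43.637 mm × 96.0 ha × 10 = 41891.5 m³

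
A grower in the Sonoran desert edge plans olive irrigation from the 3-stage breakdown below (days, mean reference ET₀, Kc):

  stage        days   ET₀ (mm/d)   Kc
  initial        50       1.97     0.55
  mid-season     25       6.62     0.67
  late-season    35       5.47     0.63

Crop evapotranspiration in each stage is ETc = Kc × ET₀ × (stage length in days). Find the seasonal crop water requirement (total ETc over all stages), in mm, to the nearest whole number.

286 mm

initial: 0.55 × 1.97 × 50 = 54.18 mm
mid-season: 0.67 × 6.62 × 25 = 110.89 mm
late-season: 0.63 × 5.47 × 35 = 120.61 mm
Seasonal total = 285.68 mm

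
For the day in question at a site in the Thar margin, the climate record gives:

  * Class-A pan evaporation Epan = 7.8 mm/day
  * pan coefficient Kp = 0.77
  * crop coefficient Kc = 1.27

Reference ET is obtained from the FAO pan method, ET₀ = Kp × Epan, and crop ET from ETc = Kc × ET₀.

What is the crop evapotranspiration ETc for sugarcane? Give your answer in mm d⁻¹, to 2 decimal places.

7.63 mm d⁻¹

ET₀ = 0.77 × 7.8 = 6.0060 mm/d
ETc = Kc × ET₀ = 1.27 × 6.0060 = 7.6276 mm/d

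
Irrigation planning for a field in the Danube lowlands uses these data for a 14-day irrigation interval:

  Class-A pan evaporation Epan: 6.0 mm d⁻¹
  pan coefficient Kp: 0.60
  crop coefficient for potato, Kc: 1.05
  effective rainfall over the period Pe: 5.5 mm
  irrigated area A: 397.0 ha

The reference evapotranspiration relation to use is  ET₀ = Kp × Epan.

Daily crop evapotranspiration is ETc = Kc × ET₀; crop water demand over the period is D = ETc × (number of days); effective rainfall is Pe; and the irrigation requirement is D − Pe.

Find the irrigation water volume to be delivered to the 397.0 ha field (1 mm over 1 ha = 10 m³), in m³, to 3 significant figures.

ET₀ = 0.60 × 6.0 = 3.6000 mm/d
ETc = Kc × ET₀ = 1.05 × 3.6000 = 3.7800 mm/d
Crop demand D = ETc × 14 d = 3.7800 × 14 = 52.920 mm
D − Pe = 52.920 − 5.5 = 47.420 mm
Volume = 47.420 mm × 397.0 ha × 10 = 188257.4 m³

188000 m³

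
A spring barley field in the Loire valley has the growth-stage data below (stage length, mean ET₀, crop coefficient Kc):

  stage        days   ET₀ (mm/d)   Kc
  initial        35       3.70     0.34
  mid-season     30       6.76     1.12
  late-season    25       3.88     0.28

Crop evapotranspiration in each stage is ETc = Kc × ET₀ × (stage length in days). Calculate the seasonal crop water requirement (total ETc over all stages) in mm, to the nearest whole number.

298 mm

initial: 0.34 × 3.70 × 35 = 44.03 mm
mid-season: 1.12 × 6.76 × 30 = 227.14 mm
late-season: 0.28 × 3.88 × 25 = 27.16 mm
Seasonal total = 298.33 mm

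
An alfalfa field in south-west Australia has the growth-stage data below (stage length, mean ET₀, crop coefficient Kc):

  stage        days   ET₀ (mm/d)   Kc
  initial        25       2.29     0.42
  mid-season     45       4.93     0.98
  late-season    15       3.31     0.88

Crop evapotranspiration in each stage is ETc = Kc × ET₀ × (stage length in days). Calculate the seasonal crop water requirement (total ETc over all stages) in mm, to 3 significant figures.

initial: 0.42 × 2.29 × 25 = 24.05 mm
mid-season: 0.98 × 4.93 × 45 = 217.41 mm
late-season: 0.88 × 3.31 × 15 = 43.69 mm
Seasonal total = 285.15 mm

285 mm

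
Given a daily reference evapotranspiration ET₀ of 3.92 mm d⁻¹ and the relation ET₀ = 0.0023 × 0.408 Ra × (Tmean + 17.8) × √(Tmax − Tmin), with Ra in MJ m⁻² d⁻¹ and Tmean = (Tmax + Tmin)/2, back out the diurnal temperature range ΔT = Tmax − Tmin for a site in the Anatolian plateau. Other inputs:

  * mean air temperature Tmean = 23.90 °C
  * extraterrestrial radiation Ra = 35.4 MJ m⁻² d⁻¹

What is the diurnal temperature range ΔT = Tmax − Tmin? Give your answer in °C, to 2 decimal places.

√ΔT = ET₀ / [0.0023 × 0.408 × Ra × (Tmean+17.8)] = 3.92 / (0.0023 × 14.4432 × 41.70) = 2.8298
ΔT = 2.8298² = 8.008 °C

8.01 °C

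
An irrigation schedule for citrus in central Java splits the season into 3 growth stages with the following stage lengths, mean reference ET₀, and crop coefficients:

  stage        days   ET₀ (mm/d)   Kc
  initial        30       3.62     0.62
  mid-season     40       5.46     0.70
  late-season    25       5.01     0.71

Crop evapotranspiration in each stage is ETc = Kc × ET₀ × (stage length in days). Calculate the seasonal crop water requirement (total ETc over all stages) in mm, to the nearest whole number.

initial: 0.62 × 3.62 × 30 = 67.33 mm
mid-season: 0.70 × 5.46 × 40 = 152.88 mm
late-season: 0.71 × 5.01 × 25 = 88.93 mm
Seasonal total = 309.14 mm

309 mm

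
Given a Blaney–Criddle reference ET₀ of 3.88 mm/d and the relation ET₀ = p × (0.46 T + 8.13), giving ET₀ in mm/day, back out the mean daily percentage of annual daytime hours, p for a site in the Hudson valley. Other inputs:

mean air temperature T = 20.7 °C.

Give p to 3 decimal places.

0.220

p = ET₀ / (0.46 T + 8.13) = 3.88 / (0.46 × 20.7 + 8.13) = 3.88 / 17.652 = 0.2198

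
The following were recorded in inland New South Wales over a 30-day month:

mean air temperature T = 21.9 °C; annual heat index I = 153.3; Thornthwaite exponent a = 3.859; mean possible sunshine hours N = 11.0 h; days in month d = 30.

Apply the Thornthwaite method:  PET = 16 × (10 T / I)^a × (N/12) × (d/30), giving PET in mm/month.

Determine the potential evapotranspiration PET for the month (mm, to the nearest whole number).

58 mm

10T/I = 10 × 21.9 / 153.3 = 1.4286
(10T/I)^a = 1.4286^3.859 = 3.9610
Uncorrected PET = 16 × 3.9610 = 63.376 mm
Correction = (N/12)(d/30) = (11.0/12)(30/30) = 0.9167
PET = 63.376 × 0.9167 = 58.097 mm/month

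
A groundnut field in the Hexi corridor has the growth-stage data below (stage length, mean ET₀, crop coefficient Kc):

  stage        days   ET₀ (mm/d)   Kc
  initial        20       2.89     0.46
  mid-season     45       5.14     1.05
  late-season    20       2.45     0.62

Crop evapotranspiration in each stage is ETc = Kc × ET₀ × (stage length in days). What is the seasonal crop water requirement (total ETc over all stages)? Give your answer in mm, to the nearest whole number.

300 mm

initial: 0.46 × 2.89 × 20 = 26.59 mm
mid-season: 1.05 × 5.14 × 45 = 242.87 mm
late-season: 0.62 × 2.45 × 20 = 30.38 mm
Seasonal total = 299.84 mm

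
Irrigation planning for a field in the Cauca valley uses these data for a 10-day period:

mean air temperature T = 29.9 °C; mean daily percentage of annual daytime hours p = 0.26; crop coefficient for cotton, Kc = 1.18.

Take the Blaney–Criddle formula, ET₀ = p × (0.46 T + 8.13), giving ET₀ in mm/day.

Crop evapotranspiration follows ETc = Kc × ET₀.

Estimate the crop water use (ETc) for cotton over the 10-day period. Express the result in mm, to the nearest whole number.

ET₀ = 0.26 × (0.46 × 29.9 + 8.13) = 0.26 × 21.884 = 5.6898 mm/d
ETc = Kc × ET₀ = 1.18 × 5.6898 = 6.7140 mm/d
Over 10 days: 6.7140 × 10 = 67.140 mm

67 mm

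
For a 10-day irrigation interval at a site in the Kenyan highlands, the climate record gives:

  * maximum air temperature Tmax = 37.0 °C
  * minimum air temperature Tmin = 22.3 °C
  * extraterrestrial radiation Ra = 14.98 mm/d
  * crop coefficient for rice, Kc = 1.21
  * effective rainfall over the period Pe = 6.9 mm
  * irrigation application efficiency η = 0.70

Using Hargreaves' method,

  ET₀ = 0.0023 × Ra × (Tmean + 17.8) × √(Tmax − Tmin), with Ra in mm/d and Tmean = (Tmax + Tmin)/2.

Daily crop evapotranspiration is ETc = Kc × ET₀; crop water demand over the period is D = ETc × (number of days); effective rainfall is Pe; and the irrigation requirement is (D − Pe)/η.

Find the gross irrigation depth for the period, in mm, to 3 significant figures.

Tmean = (37.0 + 22.3)/2 = 29.65 °C
ET₀ = 0.0023 × 14.98 × (29.65 + 17.8) × √14.7 = 0.0023 × 14.98 × 47.45 × 3.8341 = 6.2681 mm/d
ETc = Kc × ET₀ = 1.21 × 6.2681 = 7.5844 mm/d
Crop demand D = ETc × 10 d = 7.5844 × 10 = 75.844 mm
D − Pe = 75.844 − 6.9 = 68.944 mm
Gross irrigation = 68.944 / 0.70 = 98.491 mm

98.5 mm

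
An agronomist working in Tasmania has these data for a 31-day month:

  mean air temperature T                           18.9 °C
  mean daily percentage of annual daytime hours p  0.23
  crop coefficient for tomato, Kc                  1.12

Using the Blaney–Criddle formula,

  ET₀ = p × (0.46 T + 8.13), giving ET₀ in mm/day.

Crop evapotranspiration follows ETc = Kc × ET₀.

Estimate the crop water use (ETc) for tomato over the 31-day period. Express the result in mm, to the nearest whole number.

ET₀ = 0.23 × (0.46 × 18.9 + 8.13) = 0.23 × 16.824 = 3.8695 mm/d
ETc = Kc × ET₀ = 1.12 × 3.8695 = 4.3338 mm/d
Over 31 days: 4.3338 × 31 = 134.348 mm

134 mm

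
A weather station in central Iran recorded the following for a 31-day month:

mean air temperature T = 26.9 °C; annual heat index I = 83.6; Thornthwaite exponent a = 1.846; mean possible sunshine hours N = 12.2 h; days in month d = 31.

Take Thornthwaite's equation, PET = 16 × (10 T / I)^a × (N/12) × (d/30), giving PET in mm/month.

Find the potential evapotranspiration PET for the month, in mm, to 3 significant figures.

10T/I = 10 × 26.9 / 83.6 = 3.2177
(10T/I)^a = 3.2177^1.846 = 8.6483
Uncorrected PET = 16 × 8.6483 = 138.373 mm
Correction = (N/12)(d/30) = (12.2/12)(31/30) = 1.0506
PET = 138.373 × 1.0506 = 145.375 mm/month

145 mm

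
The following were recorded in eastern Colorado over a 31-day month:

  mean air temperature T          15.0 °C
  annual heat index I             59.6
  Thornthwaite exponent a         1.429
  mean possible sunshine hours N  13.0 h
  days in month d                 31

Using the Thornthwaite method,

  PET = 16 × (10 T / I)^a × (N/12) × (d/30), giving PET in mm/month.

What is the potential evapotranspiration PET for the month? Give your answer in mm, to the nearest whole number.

67 mm

10T/I = 10 × 15.0 / 59.6 = 2.5168
(10T/I)^a = 2.5168^1.429 = 3.7395
Uncorrected PET = 16 × 3.7395 = 59.832 mm
Correction = (N/12)(d/30) = (13.0/12)(31/30) = 1.1194
PET = 59.832 × 1.1194 = 66.976 mm/month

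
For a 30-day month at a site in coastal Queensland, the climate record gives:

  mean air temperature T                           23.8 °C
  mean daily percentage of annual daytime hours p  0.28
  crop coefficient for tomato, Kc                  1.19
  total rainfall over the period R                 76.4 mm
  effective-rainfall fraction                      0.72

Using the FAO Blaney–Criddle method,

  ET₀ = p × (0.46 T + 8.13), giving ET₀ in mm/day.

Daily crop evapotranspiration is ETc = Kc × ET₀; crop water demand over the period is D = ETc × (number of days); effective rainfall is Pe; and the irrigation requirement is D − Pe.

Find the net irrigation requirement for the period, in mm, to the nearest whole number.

136 mm

ET₀ = 0.28 × (0.46 × 23.8 + 8.13) = 0.28 × 19.078 = 5.3418 mm/d
ETc = Kc × ET₀ = 1.19 × 5.3418 = 6.3567 mm/d
Crop demand D = ETc × 30 d = 6.3567 × 30 = 190.701 mm
Pe = 0.72 × 76.4 = 55.008 mm
D − Pe = 190.701 − 55.008 = 135.693 mm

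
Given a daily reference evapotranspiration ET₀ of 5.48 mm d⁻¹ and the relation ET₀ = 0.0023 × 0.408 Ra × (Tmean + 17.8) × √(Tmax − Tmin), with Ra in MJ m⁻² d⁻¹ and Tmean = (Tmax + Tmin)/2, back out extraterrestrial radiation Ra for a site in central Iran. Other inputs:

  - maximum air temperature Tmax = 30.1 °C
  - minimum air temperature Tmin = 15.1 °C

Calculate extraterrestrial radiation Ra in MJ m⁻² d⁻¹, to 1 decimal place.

Tmean = (30.1+15.1)/2 = 22.60 °C; ΔT = 15.0
Ra = ET₀ / [0.0023 × 0.408 × (Tmean+17.8) × √ΔT]
   = 5.48 / (0.0023 × 0.408 × 40.40 × 3.8730) = 37.322 MJ m⁻² d⁻¹

37.3 MJ m⁻² d⁻¹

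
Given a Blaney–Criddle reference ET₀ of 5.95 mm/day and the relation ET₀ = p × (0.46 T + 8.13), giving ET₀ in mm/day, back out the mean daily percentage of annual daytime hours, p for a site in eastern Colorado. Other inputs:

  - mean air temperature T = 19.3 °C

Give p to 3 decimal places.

0.350

p = ET₀ / (0.46 T + 8.13) = 5.95 / (0.46 × 19.3 + 8.13) = 5.95 / 17.008 = 0.3498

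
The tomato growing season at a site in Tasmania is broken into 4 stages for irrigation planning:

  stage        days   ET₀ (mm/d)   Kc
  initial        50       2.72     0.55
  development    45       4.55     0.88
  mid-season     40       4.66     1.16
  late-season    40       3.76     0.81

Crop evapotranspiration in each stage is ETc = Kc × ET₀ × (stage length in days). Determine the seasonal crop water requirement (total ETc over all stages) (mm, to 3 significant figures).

initial: 0.55 × 2.72 × 50 = 74.80 mm
development: 0.88 × 4.55 × 45 = 180.18 mm
mid-season: 1.16 × 4.66 × 40 = 216.22 mm
late-season: 0.81 × 3.76 × 40 = 121.82 mm
Seasonal total = 593.02 mm

593 mm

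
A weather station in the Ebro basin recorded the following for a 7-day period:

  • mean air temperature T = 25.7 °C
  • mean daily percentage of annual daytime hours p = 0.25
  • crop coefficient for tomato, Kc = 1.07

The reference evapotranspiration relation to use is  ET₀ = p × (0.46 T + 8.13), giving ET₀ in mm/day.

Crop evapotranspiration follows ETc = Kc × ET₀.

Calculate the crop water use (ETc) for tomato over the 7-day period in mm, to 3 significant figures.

37.4 mm

ET₀ = 0.25 × (0.46 × 25.7 + 8.13) = 0.25 × 19.952 = 4.9880 mm/d
ETc = Kc × ET₀ = 1.07 × 4.9880 = 5.3372 mm/d
Over 7 days: 5.3372 × 7 = 37.360 mm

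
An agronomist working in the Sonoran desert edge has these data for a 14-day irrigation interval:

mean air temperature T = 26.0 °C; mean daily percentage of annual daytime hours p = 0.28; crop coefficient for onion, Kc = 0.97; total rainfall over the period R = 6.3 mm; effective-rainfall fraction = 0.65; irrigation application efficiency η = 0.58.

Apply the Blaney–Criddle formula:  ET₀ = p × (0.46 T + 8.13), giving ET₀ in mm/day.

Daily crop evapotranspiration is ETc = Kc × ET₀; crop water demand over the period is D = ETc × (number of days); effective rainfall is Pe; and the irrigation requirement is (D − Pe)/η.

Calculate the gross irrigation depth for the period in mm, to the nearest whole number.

125 mm

ET₀ = 0.28 × (0.46 × 26.0 + 8.13) = 0.28 × 20.090 = 5.6252 mm/d
ETc = Kc × ET₀ = 0.97 × 5.6252 = 5.4564 mm/d
Crop demand D = ETc × 14 d = 5.4564 × 14 = 76.390 mm
Pe = 0.65 × 6.3 = 4.095 mm
D − Pe = 76.390 − 4.095 = 72.295 mm
Gross irrigation = 72.295 / 0.58 = 124.647 mm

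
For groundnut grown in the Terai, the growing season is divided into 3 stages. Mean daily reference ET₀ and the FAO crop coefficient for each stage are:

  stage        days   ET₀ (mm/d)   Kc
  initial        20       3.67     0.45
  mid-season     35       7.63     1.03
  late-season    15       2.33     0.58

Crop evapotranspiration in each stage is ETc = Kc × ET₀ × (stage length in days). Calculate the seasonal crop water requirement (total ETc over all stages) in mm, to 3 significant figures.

initial: 0.45 × 3.67 × 20 = 33.03 mm
mid-season: 1.03 × 7.63 × 35 = 275.06 mm
late-season: 0.58 × 2.33 × 15 = 20.27 mm
Seasonal total = 328.36 mm

328 mm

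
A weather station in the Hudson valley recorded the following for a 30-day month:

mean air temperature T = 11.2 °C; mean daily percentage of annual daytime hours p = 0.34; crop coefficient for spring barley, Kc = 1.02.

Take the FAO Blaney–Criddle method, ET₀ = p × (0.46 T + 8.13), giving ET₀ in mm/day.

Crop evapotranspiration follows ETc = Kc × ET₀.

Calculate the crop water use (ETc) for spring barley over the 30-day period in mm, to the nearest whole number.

138 mm

ET₀ = 0.34 × (0.46 × 11.2 + 8.13) = 0.34 × 13.282 = 4.5159 mm/d
ETc = Kc × ET₀ = 1.02 × 4.5159 = 4.6062 mm/d
Over 30 days: 4.6062 × 30 = 138.186 mm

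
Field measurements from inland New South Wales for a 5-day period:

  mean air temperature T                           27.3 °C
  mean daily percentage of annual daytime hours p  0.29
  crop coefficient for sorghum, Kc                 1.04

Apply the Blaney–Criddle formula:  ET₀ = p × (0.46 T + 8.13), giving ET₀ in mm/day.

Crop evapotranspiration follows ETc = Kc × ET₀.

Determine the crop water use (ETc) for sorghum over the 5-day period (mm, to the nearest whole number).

31 mm

ET₀ = 0.29 × (0.46 × 27.3 + 8.13) = 0.29 × 20.688 = 5.9995 mm/d
ETc = Kc × ET₀ = 1.04 × 5.9995 = 6.2395 mm/d
Over 5 days: 6.2395 × 5 = 31.198 mm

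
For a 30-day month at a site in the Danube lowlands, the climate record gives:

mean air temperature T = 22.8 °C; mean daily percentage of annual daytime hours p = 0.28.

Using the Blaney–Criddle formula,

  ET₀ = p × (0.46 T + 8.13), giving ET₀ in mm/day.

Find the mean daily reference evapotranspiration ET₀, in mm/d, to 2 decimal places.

ET₀ = 0.28 × (0.46 × 22.8 + 8.13) = 0.28 × 18.618 = 5.2130 mm/d

5.21 mm/d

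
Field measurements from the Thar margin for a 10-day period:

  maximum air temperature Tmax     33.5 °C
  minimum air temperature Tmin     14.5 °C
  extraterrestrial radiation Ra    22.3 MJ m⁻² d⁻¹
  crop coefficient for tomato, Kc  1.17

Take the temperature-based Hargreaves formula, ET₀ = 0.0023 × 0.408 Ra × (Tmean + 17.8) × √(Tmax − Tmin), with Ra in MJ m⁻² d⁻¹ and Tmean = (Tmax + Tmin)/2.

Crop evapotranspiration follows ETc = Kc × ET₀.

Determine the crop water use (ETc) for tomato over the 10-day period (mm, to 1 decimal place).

44.6 mm

Tmean = (33.5 + 14.5)/2 = 24.00 °C
0.408 Ra = 0.408 × 22.3 = 9.0984 mm/d equivalent
ET₀ = 0.0023 × 9.0984 × (24.00 + 17.8) × √19.0 = 0.0023 × 9.0984 × 41.80 × 4.3589 = 3.8128 mm/d
ETc = Kc × ET₀ = 1.17 × 3.8128 = 4.4610 mm/d
Over 10 days: 4.4610 × 10 = 44.610 mm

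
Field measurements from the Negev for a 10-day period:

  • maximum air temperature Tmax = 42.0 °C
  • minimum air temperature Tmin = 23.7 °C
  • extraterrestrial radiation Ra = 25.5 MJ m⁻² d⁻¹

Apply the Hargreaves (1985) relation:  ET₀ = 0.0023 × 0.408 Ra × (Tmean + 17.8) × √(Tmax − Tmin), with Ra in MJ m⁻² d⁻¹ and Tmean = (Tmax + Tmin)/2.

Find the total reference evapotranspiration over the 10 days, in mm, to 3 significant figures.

51.8 mm

Tmean = (42.0 + 23.7)/2 = 32.85 °C
0.408 Ra = 0.408 × 25.5 = 10.4040 mm/d equivalent
ET₀ = 0.0023 × 10.4040 × (32.85 + 17.8) × √18.3 = 0.0023 × 10.4040 × 50.65 × 4.2778 = 5.1848 mm/d
Over 10 days: 5.1848 × 10 = 51.848 mm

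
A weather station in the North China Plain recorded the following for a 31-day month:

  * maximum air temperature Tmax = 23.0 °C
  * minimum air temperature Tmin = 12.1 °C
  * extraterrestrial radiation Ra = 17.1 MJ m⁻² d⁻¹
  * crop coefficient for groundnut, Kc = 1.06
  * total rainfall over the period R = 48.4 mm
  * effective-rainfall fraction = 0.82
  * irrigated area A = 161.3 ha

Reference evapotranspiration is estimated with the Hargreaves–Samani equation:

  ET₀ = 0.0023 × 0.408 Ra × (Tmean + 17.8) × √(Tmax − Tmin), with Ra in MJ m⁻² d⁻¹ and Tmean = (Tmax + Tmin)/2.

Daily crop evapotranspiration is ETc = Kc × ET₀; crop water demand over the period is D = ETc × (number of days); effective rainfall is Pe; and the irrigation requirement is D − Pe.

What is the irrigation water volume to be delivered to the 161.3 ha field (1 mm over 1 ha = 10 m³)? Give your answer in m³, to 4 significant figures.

35250 m³

Tmean = (23.0 + 12.1)/2 = 17.55 °C
0.408 Ra = 0.408 × 17.1 = 6.9768 mm/d equivalent
ET₀ = 0.0023 × 6.9768 × (17.55 + 17.8) × √10.9 = 0.0023 × 6.9768 × 35.35 × 3.3015 = 1.8728 mm/d
ETc = Kc × ET₀ = 1.06 × 1.8728 = 1.9852 mm/d
Crop demand D = ETc × 31 d = 1.9852 × 31 = 61.541 mm
Pe = 0.82 × 48.4 = 39.688 mm
D − Pe = 61.541 − 39.688 = 21.853 mm
Volume = 21.853 mm × 161.3 ha × 10 = 35248.9 m³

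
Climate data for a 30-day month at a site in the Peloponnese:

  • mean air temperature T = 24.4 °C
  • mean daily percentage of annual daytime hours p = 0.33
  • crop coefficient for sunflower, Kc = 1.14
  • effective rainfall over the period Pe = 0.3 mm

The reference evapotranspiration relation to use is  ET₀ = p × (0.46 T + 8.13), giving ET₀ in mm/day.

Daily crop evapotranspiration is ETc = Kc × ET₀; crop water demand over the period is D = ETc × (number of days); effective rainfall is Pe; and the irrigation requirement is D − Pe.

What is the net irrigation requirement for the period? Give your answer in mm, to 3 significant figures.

ET₀ = 0.33 × (0.46 × 24.4 + 8.13) = 0.33 × 19.354 = 6.3868 mm/d
ETc = Kc × ET₀ = 1.14 × 6.3868 = 7.2810 mm/d
Crop demand D = ETc × 30 d = 7.2810 × 30 = 218.430 mm
D − Pe = 218.430 − 0.3 = 218.130 mm

218 mm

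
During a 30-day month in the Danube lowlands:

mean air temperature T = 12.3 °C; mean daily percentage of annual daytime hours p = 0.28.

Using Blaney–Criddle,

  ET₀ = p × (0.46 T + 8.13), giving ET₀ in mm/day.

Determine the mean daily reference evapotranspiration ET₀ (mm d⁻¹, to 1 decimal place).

3.9 mm d⁻¹

ET₀ = 0.28 × (0.46 × 12.3 + 8.13) = 0.28 × 13.788 = 3.8606 mm/d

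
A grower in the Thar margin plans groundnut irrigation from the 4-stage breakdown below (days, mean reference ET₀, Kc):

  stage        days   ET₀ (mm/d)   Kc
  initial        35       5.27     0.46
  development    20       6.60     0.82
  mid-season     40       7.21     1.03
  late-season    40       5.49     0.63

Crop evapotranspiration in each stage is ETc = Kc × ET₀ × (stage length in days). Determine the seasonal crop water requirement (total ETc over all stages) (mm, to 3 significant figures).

628 mm

initial: 0.46 × 5.27 × 35 = 84.85 mm
development: 0.82 × 6.60 × 20 = 108.24 mm
mid-season: 1.03 × 7.21 × 40 = 297.05 mm
late-season: 0.63 × 5.49 × 40 = 138.35 mm
Seasonal total = 628.49 mm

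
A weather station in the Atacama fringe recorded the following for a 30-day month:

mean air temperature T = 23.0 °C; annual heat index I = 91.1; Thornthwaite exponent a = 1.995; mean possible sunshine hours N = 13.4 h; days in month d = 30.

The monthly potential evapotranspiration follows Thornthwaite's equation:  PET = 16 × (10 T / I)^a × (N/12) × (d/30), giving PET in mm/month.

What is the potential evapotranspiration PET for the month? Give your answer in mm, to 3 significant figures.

113 mm

10T/I = 10 × 23.0 / 91.1 = 2.5247
(10T/I)^a = 2.5247^1.995 = 6.3447
Uncorrected PET = 16 × 6.3447 = 101.515 mm
Correction = (N/12)(d/30) = (13.4/12)(30/30) = 1.1167
PET = 101.515 × 1.1167 = 113.362 mm/month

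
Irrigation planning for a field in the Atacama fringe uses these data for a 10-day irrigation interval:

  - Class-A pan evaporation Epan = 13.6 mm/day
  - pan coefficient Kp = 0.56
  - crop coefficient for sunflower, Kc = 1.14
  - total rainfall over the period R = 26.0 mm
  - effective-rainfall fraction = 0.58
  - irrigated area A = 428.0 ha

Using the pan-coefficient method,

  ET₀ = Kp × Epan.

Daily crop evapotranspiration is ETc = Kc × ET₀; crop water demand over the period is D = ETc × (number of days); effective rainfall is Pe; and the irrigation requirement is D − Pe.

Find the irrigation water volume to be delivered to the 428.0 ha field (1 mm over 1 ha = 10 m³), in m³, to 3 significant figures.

307000 m³

ET₀ = 0.56 × 13.6 = 7.6160 mm/d
ETc = Kc × ET₀ = 1.14 × 7.6160 = 8.6822 mm/d
Crop demand D = ETc × 10 d = 8.6822 × 10 = 86.822 mm
Pe = 0.58 × 26.0 = 15.080 mm
D − Pe = 86.822 − 15.080 = 71.742 mm
Volume = 71.742 mm × 428.0 ha × 10 = 307055.8 m³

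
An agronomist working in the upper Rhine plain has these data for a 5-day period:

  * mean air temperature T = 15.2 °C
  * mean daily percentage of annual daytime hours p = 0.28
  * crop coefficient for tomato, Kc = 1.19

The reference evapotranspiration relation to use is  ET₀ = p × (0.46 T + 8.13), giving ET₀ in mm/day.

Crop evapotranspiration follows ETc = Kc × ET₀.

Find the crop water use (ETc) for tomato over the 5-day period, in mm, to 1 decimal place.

25.2 mm

ET₀ = 0.28 × (0.46 × 15.2 + 8.13) = 0.28 × 15.122 = 4.2342 mm/d
ETc = Kc × ET₀ = 1.19 × 4.2342 = 5.0387 mm/d
Over 5 days: 5.0387 × 5 = 25.194 mm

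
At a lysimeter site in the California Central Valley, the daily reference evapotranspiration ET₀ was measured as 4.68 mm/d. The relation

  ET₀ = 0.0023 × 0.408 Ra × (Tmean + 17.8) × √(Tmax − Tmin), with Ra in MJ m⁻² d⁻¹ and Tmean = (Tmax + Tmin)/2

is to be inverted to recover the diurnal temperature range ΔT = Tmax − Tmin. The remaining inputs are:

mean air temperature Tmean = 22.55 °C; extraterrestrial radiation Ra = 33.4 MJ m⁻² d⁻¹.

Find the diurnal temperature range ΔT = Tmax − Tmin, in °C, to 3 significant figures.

13.7 °C

√ΔT = ET₀ / [0.0023 × 0.408 × Ra × (Tmean+17.8)] = 4.68 / (0.0023 × 13.6272 × 40.35) = 3.7006
ΔT = 3.7006² = 13.694 °C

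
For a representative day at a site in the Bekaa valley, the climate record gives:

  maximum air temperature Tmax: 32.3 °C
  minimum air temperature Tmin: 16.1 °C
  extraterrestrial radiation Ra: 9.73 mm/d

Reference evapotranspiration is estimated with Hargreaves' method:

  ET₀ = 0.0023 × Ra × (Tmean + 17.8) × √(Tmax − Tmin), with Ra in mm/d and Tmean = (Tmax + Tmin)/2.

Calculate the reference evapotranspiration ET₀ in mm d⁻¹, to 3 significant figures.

Tmean = (32.3 + 16.1)/2 = 24.20 °C
ET₀ = 0.0023 × 9.73 × (24.20 + 17.8) × √16.2 = 0.0023 × 9.73 × 42.00 × 4.0249 = 3.7831 mm/d

3.78 mm d⁻¹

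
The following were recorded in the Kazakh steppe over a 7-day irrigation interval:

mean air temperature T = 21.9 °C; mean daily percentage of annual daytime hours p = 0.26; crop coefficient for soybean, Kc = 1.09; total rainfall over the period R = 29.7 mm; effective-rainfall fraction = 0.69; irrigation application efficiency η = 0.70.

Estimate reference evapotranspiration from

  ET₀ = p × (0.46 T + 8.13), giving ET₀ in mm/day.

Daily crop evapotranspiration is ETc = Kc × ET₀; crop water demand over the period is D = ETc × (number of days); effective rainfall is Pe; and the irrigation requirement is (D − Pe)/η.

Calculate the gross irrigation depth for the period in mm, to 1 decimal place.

22.3 mm

ET₀ = 0.26 × (0.46 × 21.9 + 8.13) = 0.26 × 18.204 = 4.7330 mm/d
ETc = Kc × ET₀ = 1.09 × 4.7330 = 5.1590 mm/d
Crop demand D = ETc × 7 d = 5.1590 × 7 = 36.113 mm
Pe = 0.69 × 29.7 = 20.493 mm
D − Pe = 36.113 − 20.493 = 15.620 mm
Gross irrigation = 15.620 / 0.70 = 22.314 mm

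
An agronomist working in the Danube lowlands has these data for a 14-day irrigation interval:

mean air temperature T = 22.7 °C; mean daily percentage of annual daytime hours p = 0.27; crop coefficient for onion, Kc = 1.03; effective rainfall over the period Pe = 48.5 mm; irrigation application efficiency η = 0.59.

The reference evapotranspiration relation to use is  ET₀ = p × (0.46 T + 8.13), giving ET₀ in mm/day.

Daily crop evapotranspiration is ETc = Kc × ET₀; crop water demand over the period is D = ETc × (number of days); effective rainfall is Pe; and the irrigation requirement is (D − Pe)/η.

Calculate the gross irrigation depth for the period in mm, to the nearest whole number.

ET₀ = 0.27 × (0.46 × 22.7 + 8.13) = 0.27 × 18.572 = 5.0144 mm/d
ETc = Kc × ET₀ = 1.03 × 5.0144 = 5.1648 mm/d
Crop demand D = ETc × 14 d = 5.1648 × 14 = 72.307 mm
D − Pe = 72.307 − 48.5 = 23.807 mm
Gross irrigation = 23.807 / 0.59 = 40.351 mm

40 mm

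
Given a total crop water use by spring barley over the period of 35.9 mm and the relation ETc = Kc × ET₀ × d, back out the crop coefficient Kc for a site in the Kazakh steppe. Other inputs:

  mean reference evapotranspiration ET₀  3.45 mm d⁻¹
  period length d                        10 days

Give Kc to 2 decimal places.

ETc = Kc × ET₀ × d  ⇒  Kc = ETc / (ET₀ × d)
Kc = 35.9 / (3.45 × 10) = 35.9 / 34.50 = 1.0406

1.04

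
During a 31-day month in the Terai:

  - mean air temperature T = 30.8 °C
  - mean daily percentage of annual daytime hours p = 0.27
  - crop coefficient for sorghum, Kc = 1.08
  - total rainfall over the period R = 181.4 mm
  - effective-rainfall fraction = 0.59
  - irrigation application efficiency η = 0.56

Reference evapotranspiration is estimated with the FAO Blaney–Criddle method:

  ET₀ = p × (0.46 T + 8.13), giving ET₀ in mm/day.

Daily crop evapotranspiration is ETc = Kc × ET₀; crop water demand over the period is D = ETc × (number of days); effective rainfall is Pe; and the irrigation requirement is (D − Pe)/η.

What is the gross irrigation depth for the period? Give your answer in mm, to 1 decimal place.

ET₀ = 0.27 × (0.46 × 30.8 + 8.13) = 0.27 × 22.298 = 6.0205 mm/d
ETc = Kc × ET₀ = 1.08 × 6.0205 = 6.5021 mm/d
Crop demand D = ETc × 31 d = 6.5021 × 31 = 201.565 mm
Pe = 0.59 × 181.4 = 107.026 mm
D − Pe = 201.565 − 107.026 = 94.539 mm
Gross irrigation = 94.539 / 0.56 = 168.820 mm

168.8 mm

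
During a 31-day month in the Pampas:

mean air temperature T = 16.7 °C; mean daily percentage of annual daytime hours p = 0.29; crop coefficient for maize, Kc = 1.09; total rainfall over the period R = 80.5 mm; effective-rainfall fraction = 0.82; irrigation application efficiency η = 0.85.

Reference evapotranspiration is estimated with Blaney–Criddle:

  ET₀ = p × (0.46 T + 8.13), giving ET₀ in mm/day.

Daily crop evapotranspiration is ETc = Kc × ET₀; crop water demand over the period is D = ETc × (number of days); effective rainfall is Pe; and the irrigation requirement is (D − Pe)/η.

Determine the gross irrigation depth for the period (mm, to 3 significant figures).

105 mm

ET₀ = 0.29 × (0.46 × 16.7 + 8.13) = 0.29 × 15.812 = 4.5855 mm/d
ETc = Kc × ET₀ = 1.09 × 4.5855 = 4.9982 mm/d
Crop demand D = ETc × 31 d = 4.9982 × 31 = 154.944 mm
Pe = 0.82 × 80.5 = 66.010 mm
D − Pe = 154.944 − 66.010 = 88.934 mm
Gross irrigation = 88.934 / 0.85 = 104.628 mm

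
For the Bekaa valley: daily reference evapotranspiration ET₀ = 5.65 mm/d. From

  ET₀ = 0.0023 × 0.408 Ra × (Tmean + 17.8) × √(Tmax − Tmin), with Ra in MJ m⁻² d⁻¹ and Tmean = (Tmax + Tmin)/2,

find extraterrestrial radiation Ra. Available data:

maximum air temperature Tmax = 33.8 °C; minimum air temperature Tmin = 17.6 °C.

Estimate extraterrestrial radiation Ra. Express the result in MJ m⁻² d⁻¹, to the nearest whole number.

34 MJ m⁻² d⁻¹

Tmean = (33.8+17.6)/2 = 25.70 °C; ΔT = 16.2
Ra = ET₀ / [0.0023 × 0.408 × (Tmean+17.8) × √ΔT]
   = 5.65 / (0.0023 × 0.408 × 43.50 × 4.0249) = 34.389 MJ m⁻² d⁻¹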